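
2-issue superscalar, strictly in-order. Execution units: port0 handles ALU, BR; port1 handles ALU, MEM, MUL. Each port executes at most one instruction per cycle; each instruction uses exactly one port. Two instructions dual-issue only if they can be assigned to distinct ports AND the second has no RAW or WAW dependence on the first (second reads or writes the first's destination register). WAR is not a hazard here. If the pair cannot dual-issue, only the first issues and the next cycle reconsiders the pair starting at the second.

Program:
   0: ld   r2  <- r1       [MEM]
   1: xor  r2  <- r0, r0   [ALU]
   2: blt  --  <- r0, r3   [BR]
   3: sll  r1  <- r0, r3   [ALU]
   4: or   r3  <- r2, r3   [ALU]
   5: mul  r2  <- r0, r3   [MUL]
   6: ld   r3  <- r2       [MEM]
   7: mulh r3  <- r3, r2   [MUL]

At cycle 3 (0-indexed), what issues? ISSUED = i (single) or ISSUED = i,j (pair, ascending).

t=0 i0:ld ; WAW r2
t=1 i1&i2:xor;blt ; pair
t=2 i3&i4:sll;or ; pair
t=3 i5:mul ; no-port MUL/MEM
t=4 i6:ld ; no-port MEM/MUL
t=5 i7:mulh ; tail

ISSUED = 5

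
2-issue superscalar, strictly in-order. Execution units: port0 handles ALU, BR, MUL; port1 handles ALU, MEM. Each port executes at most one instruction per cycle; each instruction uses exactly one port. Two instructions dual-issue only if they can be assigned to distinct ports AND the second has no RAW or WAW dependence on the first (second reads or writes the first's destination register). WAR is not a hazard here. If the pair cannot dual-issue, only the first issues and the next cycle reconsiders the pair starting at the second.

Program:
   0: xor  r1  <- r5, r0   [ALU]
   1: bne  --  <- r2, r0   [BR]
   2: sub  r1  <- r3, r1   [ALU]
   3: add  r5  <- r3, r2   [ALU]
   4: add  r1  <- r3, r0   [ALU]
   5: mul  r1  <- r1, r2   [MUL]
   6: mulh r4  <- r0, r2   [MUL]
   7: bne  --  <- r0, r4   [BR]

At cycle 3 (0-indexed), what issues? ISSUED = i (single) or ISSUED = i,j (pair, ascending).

c0: i0+i1 xor.ALU;bne.BR  pair
c1: i2+i3 sub.ALU;add.ALU  pair
c2: i4 add.ALU  RAW+WAW r1
c3: i5 mul.MUL  no-port MUL/MUL
c4: i6 mulh.MUL  no-port MUL/BR
c5: i7 bne.BR  tail

ISSUED = 5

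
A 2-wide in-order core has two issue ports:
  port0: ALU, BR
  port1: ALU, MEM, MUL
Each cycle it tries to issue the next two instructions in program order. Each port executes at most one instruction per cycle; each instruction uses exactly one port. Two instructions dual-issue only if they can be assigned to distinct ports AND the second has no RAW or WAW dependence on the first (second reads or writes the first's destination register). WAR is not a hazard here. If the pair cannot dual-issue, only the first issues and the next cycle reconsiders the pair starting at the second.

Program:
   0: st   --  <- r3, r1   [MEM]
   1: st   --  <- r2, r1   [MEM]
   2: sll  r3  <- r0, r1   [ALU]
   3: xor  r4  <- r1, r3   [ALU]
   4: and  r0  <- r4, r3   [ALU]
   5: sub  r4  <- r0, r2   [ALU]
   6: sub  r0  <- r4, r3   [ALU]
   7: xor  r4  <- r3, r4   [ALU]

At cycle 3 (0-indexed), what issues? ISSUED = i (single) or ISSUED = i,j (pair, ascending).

[0] i0  st  -- no-port MEM/MEM
[1] i1,i2  st sll  -- pair
[2] i3  xor  -- RAW r4
[3] i4  and  -- RAW r0
[4] i5  sub  -- RAW r4
[5] i6,i7  sub xor  -- pair

ISSUED = 4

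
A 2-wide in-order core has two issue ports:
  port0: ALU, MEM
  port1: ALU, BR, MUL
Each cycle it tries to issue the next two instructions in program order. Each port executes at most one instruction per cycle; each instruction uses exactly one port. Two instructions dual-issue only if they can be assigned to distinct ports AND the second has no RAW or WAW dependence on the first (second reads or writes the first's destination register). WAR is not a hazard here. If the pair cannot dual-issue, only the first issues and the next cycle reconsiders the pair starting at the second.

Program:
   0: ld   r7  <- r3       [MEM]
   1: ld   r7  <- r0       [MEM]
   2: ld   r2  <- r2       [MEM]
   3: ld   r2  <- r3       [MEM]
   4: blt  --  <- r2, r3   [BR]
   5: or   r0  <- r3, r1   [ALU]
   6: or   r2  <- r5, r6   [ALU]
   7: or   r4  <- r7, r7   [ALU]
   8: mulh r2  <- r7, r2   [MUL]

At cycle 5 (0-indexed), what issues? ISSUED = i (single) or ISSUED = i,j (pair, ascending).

  cy0 -> i0 (ld.MEM) no-port MEM/MEM
  cy1 -> i1 (ld.MEM) no-port MEM/MEM
  cy2 -> i2 (ld.MEM) no-port MEM/MEM
  cy3 -> i3 (ld.MEM) RAW r2
  cy4 -> i4/i5 (blt.BR+or.ALU) 2-wide
  cy5 -> i6/i7 (or.ALU+or.ALU) 2-wide
  cy6 -> i8 (mulh.MUL) tail

ISSUED = 6,7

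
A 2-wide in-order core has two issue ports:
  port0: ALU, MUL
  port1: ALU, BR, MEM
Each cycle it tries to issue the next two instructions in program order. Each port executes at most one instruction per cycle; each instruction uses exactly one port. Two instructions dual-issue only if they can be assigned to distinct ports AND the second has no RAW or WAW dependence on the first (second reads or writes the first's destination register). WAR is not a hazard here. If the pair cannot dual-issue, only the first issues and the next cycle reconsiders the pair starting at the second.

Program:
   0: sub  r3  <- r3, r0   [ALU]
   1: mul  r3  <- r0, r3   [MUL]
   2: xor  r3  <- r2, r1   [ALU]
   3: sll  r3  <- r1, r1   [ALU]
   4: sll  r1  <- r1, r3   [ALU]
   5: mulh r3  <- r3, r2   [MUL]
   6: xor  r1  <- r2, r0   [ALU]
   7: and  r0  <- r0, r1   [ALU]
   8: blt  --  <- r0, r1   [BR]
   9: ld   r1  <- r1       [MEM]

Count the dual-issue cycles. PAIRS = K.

c0: i0 sub.ALU  RAW+WAW r3
c1: i1 mul.MUL  WAW r3
c2: i2 xor.ALU  WAW r3
c3: i3 sll.ALU  RAW r3
c4: i4+i5 sll.ALU mulh.MUL  pair
c5: i6 xor.ALU  RAW r1
c6: i7 and.ALU  RAW r0
c7: i8 blt.BR  no-port BR/MEM
c8: i9 ld.MEM  tail

PAIRS = 1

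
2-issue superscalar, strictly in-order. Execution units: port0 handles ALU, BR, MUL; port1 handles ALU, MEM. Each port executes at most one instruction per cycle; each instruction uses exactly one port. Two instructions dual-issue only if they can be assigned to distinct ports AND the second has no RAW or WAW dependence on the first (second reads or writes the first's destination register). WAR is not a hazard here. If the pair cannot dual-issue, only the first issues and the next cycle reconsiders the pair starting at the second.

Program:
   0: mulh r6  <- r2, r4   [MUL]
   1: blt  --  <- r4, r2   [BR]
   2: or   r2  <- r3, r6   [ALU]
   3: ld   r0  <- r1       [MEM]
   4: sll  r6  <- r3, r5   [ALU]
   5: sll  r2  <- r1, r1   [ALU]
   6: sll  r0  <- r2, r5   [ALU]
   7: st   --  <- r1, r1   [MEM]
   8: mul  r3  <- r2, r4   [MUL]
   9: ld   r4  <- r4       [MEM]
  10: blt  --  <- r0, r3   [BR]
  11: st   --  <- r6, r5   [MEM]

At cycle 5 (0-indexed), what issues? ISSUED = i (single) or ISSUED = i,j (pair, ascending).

ISSUED = 8,9

t=0 i0:mulh ; no-port MUL/BR
t=1 i1,i2:blt/or ; 2-wide
t=2 i3,i4:ld/sll ; 2-wide
t=3 i5:sll ; RAW r2
t=4 i6,i7:sll/st ; 2-wide
t=5 i8,i9:mul/ld ; 2-wide
t=6 i10,i11:blt/st ; 2-wide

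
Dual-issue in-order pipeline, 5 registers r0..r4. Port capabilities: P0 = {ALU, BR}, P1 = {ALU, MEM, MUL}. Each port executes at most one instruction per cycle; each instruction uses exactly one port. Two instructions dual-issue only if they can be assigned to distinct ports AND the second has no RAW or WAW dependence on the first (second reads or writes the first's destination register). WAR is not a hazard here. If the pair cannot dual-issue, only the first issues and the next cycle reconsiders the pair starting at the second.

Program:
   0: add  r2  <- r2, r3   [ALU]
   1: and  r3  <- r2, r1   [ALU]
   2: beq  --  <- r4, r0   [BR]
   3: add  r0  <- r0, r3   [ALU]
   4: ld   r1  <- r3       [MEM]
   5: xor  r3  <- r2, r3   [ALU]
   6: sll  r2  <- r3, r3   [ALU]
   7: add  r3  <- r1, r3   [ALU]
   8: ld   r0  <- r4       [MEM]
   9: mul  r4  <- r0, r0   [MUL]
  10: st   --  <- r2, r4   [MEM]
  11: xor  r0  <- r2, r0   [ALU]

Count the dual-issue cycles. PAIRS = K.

0. add @i0  | RAW r2
1. and/beq @i1/i2  | pair
2. add/ld @i3/i4  | pair
3. xor @i5  | RAW r3
4. sll/add @i6/i7  | pair
5. ld @i8  | no-port MEM/MUL
6. mul @i9  | no-port MUL/MEM
7. st/xor @i10/i11  | pair

PAIRS = 4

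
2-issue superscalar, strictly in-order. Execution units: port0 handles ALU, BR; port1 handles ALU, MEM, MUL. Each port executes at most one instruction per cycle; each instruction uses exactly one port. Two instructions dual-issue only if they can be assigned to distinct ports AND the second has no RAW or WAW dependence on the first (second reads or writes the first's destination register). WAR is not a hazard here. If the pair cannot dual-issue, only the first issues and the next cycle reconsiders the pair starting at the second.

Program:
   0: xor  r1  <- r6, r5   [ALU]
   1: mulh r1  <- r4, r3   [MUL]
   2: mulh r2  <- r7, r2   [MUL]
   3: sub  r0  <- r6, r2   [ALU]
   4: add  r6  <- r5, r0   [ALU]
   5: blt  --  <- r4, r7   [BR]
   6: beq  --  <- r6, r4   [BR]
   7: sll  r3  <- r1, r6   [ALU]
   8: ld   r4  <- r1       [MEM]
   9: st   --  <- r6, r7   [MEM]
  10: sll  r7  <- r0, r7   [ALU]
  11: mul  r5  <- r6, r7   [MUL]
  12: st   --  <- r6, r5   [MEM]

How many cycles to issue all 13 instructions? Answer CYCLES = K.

CYCLES = 10

c0: i0 xor.ALU  WAW r1
c1: i1 mulh.MUL  no-port MUL/MUL
c2: i2 mulh.MUL  RAW r2
c3: i3 sub.ALU  RAW r0
c4: i4,i5 add.ALU;blt.BR  dual
c5: i6,i7 beq.BR;sll.ALU  dual
c6: i8 ld.MEM  no-port MEM/MEM
c7: i9,i10 st.MEM;sll.ALU  dual
c8: i11 mul.MUL  no-port MUL/MEM
c9: i12 st.MEM  tail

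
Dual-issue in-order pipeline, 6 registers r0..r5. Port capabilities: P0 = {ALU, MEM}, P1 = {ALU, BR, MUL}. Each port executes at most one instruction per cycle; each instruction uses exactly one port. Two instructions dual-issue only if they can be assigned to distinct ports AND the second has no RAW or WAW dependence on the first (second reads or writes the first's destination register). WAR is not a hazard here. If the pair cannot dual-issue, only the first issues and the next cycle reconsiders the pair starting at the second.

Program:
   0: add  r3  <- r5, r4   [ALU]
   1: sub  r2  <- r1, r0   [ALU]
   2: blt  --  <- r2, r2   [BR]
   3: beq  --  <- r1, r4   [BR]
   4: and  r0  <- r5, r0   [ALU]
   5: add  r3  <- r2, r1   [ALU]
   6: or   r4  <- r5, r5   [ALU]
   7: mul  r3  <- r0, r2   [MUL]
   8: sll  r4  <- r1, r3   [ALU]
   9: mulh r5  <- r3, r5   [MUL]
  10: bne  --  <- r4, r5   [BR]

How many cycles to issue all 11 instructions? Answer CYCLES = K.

CYCLES = 7

[0] i0&i1  add.ALU+sub.ALU  -- 2-wide
[1] i2  blt.BR  -- no-port BR/BR
[2] i3&i4  beq.BR+and.ALU  -- 2-wide
[3] i5&i6  add.ALU+or.ALU  -- 2-wide
[4] i7  mul.MUL  -- RAW r3
[5] i8&i9  sll.ALU+mulh.MUL  -- 2-wide
[6] i10  bne.BR  -- tail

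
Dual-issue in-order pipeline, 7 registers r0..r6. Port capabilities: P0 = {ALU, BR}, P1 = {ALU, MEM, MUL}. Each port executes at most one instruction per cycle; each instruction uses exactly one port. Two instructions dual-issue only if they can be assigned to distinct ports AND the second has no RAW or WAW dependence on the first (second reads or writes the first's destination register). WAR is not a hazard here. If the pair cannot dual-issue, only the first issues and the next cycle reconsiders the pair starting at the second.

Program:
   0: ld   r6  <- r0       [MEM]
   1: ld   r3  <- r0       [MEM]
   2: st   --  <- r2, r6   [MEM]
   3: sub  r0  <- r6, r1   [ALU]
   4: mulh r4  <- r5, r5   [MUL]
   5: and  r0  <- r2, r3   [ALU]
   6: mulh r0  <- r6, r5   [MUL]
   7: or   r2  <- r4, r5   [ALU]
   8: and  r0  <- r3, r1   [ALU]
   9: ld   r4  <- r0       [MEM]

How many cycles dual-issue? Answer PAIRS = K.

t=0 i0:ld.MEM ; no-port MEM/MEM
t=1 i1:ld.MEM ; no-port MEM/MEM
t=2 i2,i3:st.MEM;sub.ALU ; pair
t=3 i4,i5:mulh.MUL;and.ALU ; pair
t=4 i6,i7:mulh.MUL;or.ALU ; pair
t=5 i8:and.ALU ; RAW r0
t=6 i9:ld.MEM ; tail

PAIRS = 3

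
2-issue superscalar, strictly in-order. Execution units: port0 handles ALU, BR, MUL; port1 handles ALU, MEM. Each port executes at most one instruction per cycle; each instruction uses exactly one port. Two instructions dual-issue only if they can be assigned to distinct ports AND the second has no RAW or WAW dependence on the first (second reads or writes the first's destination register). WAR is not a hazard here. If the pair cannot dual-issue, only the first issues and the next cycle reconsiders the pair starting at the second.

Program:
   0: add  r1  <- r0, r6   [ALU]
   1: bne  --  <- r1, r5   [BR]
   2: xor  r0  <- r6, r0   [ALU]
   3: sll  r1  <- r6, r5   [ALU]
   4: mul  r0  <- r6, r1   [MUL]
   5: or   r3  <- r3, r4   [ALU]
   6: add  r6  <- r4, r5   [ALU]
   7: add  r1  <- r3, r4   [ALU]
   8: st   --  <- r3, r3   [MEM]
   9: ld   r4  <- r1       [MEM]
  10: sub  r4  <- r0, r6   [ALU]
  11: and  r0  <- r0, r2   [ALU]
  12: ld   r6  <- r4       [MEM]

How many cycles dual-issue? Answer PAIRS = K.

  cy0 -> i0 (add) RAW r1
  cy1 -> i1+i2 (bne/xor) dual
  cy2 -> i3 (sll) RAW r1
  cy3 -> i4+i5 (mul/or) dual
  cy4 -> i6+i7 (add/add) dual
  cy5 -> i8 (st) no-port MEM/MEM
  cy6 -> i9 (ld) WAW r4
  cy7 -> i10+i11 (sub/and) dual
  cy8 -> i12 (ld) tail

PAIRS = 4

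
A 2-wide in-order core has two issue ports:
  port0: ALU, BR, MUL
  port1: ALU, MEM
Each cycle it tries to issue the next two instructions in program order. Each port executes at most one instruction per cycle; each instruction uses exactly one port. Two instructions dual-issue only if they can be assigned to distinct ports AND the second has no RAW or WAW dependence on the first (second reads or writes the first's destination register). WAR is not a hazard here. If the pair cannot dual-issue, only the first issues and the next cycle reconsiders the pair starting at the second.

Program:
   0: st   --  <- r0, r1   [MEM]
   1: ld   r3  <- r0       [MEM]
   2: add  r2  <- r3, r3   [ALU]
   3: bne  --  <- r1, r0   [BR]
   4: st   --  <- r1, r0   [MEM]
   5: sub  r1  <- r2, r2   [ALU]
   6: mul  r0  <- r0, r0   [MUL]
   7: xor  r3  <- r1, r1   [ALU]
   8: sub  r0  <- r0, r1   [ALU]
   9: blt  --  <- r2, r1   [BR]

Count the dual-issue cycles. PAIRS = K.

[0] i0  st  -- no-port MEM/MEM
[1] i1  ld  -- RAW r3
[2] i2/i3  add/bne  -- 2-wide
[3] i4/i5  st/sub  -- 2-wide
[4] i6/i7  mul/xor  -- 2-wide
[5] i8/i9  sub/blt  -- 2-wide

PAIRS = 4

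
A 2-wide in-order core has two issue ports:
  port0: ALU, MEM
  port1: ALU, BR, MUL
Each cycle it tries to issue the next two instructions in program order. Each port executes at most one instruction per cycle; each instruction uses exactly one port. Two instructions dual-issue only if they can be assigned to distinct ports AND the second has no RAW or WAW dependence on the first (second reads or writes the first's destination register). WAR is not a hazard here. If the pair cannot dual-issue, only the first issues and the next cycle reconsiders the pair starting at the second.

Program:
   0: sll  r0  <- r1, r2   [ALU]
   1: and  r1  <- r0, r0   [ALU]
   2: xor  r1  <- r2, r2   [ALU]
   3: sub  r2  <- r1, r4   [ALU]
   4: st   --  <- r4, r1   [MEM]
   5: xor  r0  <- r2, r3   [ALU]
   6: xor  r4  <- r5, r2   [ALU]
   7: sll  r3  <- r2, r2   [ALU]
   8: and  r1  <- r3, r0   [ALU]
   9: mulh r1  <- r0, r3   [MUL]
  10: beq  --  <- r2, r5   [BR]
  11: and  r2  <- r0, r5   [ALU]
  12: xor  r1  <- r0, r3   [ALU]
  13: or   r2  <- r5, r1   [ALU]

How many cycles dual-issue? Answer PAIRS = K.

t=0 i0:sll.ALU ; RAW r0
t=1 i1:and.ALU ; WAW r1
t=2 i2:xor.ALU ; RAW r1
t=3 i3/i4:sub.ALU+st.MEM ; 2-wide
t=4 i5/i6:xor.ALU+xor.ALU ; 2-wide
t=5 i7:sll.ALU ; RAW r3
t=6 i8:and.ALU ; WAW r1
t=7 i9:mulh.MUL ; no-port MUL/BR
t=8 i10/i11:beq.BR+and.ALU ; 2-wide
t=9 i12:xor.ALU ; RAW r1
t=10 i13:or.ALU ; tail

PAIRS = 3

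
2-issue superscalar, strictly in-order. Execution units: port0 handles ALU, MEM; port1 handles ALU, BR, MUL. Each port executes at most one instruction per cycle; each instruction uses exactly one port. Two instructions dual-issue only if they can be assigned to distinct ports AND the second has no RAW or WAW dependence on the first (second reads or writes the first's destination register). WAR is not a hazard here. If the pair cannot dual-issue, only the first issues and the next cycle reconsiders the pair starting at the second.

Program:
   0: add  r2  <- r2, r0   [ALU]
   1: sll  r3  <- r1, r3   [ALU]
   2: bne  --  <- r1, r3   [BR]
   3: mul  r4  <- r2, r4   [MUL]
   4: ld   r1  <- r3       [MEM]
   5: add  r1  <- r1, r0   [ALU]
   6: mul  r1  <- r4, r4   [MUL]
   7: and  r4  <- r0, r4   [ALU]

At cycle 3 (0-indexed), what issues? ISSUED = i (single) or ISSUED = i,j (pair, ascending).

  cy0 -> i0+i1 (add.ALU;sll.ALU) pair
  cy1 -> i2 (bne.BR) no-port BR/MUL
  cy2 -> i3+i4 (mul.MUL;ld.MEM) pair
  cy3 -> i5 (add.ALU) WAW r1
  cy4 -> i6+i7 (mul.MUL;and.ALU) pair

ISSUED = 5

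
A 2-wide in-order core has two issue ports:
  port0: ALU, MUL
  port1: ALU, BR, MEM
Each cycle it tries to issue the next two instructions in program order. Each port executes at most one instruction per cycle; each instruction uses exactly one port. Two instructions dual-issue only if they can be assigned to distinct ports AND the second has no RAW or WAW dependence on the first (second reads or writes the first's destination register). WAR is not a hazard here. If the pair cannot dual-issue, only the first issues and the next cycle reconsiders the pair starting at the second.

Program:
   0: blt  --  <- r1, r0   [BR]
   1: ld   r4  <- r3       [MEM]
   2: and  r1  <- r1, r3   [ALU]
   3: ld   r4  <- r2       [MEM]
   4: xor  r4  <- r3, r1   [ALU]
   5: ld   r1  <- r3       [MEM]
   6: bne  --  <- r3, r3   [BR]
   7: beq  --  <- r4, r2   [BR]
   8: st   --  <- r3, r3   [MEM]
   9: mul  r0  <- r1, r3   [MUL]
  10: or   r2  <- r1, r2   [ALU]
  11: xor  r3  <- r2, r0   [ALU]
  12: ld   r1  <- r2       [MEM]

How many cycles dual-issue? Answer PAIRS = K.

PAIRS = 4

  cy0 -> i0 (blt.BR) no-port BR/MEM
  cy1 -> i1&i2 (ld.MEM/and.ALU) dual
  cy2 -> i3 (ld.MEM) WAW r4
  cy3 -> i4&i5 (xor.ALU/ld.MEM) dual
  cy4 -> i6 (bne.BR) no-port BR/BR
  cy5 -> i7 (beq.BR) no-port BR/MEM
  cy6 -> i8&i9 (st.MEM/mul.MUL) dual
  cy7 -> i10 (or.ALU) RAW r2
  cy8 -> i11&i12 (xor.ALU/ld.MEM) dual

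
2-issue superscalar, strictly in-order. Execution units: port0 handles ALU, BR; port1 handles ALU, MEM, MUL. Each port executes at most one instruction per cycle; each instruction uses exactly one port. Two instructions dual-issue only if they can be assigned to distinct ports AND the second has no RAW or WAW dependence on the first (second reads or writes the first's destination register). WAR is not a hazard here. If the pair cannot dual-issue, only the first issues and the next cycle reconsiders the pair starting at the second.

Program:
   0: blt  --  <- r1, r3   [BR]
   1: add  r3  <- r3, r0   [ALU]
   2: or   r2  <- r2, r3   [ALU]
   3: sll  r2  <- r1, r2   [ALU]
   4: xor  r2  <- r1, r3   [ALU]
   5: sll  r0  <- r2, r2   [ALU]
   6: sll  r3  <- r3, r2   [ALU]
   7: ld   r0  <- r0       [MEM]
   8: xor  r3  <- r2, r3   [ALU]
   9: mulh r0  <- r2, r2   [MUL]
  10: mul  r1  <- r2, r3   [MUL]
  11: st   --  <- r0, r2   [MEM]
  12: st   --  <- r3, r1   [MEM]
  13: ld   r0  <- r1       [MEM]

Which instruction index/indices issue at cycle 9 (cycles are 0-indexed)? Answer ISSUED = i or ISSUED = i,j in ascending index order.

ISSUED = 12

0. blt.BR+add.ALU @i0,i1  | 2-wide
1. or.ALU @i2  | RAW+WAW r2
2. sll.ALU @i3  | WAW r2
3. xor.ALU @i4  | RAW r2
4. sll.ALU+sll.ALU @i5,i6  | 2-wide
5. ld.MEM+xor.ALU @i7,i8  | 2-wide
6. mulh.MUL @i9  | no-port MUL/MUL
7. mul.MUL @i10  | no-port MUL/MEM
8. st.MEM @i11  | no-port MEM/MEM
9. st.MEM @i12  | no-port MEM/MEM
10. ld.MEM @i13  | tail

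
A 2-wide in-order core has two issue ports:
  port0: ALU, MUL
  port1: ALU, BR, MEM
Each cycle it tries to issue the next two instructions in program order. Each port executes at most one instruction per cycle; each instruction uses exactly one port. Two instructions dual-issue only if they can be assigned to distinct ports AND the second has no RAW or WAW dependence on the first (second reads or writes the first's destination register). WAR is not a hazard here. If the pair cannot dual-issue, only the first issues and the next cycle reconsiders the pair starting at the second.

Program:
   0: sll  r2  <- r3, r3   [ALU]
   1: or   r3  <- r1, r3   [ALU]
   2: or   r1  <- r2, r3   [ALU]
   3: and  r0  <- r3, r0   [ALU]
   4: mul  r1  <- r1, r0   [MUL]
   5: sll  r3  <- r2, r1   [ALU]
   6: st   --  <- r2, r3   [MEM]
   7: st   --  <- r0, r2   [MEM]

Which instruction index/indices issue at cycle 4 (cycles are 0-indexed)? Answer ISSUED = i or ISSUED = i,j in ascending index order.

ISSUED = 6

0. sll.ALU;or.ALU @i0&i1  | dual
1. or.ALU;and.ALU @i2&i3  | dual
2. mul.MUL @i4  | RAW r1
3. sll.ALU @i5  | RAW r3
4. st.MEM @i6  | no-port MEM/MEM
5. st.MEM @i7  | tail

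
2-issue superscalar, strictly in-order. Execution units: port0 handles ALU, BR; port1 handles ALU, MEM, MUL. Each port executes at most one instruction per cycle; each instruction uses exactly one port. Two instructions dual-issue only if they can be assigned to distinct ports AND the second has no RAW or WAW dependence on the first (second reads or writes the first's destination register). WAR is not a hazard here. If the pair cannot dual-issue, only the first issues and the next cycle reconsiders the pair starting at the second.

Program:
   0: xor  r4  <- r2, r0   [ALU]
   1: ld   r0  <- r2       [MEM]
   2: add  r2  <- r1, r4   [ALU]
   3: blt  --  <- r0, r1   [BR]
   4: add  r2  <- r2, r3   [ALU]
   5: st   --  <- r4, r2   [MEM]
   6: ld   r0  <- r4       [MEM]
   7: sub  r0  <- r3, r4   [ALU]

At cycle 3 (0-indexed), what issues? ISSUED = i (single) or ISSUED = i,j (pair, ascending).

ISSUED = 5

#0 head=0: xor.ALU+ld.MEM i0&i1 pair
#1 head=2: add.ALU+blt.BR i2&i3 pair
#2 head=4: add.ALU i4 RAW r2
#3 head=5: st.MEM i5 no-port MEM/MEM
#4 head=6: ld.MEM i6 WAW r0
#5 head=7: sub.ALU i7 tail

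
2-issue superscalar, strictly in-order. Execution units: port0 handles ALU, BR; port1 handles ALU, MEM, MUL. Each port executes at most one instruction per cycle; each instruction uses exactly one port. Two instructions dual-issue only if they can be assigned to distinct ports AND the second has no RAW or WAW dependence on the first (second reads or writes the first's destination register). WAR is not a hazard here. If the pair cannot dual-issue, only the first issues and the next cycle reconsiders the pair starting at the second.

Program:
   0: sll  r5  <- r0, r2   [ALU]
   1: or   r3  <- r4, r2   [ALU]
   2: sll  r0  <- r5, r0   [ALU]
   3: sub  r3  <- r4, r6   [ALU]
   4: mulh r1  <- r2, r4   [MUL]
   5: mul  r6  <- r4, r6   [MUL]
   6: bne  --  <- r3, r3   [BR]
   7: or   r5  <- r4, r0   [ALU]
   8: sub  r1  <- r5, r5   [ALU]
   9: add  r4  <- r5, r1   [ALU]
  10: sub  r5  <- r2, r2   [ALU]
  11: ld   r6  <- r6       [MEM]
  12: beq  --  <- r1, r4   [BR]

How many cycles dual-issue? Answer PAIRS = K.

PAIRS = 5

t=0 i0&i1:sll.ALU;or.ALU ; dual
t=1 i2&i3:sll.ALU;sub.ALU ; dual
t=2 i4:mulh.MUL ; no-port MUL/MUL
t=3 i5&i6:mul.MUL;bne.BR ; dual
t=4 i7:or.ALU ; RAW r5
t=5 i8:sub.ALU ; RAW r1
t=6 i9&i10:add.ALU;sub.ALU ; dual
t=7 i11&i12:ld.MEM;beq.BR ; dual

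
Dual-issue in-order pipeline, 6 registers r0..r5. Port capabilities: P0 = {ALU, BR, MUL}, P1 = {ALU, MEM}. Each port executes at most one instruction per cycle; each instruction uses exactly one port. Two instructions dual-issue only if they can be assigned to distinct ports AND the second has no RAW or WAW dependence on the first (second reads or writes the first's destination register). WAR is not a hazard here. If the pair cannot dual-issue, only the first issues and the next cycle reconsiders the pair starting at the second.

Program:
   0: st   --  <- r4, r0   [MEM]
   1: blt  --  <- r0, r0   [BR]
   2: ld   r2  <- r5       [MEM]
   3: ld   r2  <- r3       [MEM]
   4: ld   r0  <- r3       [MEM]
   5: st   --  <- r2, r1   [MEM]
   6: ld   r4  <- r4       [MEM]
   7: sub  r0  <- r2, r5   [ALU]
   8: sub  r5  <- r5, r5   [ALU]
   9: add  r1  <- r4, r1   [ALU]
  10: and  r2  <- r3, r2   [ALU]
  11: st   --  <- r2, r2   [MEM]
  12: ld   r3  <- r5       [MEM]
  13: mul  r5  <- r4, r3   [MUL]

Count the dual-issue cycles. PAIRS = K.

PAIRS = 3

0. st.MEM+blt.BR @i0&i1  | 2-wide
1. ld.MEM @i2  | no-port MEM/MEM
2. ld.MEM @i3  | no-port MEM/MEM
3. ld.MEM @i4  | no-port MEM/MEM
4. st.MEM @i5  | no-port MEM/MEM
5. ld.MEM+sub.ALU @i6&i7  | 2-wide
6. sub.ALU+add.ALU @i8&i9  | 2-wide
7. and.ALU @i10  | RAW r2
8. st.MEM @i11  | no-port MEM/MEM
9. ld.MEM @i12  | RAW r3
10. mul.MUL @i13  | tail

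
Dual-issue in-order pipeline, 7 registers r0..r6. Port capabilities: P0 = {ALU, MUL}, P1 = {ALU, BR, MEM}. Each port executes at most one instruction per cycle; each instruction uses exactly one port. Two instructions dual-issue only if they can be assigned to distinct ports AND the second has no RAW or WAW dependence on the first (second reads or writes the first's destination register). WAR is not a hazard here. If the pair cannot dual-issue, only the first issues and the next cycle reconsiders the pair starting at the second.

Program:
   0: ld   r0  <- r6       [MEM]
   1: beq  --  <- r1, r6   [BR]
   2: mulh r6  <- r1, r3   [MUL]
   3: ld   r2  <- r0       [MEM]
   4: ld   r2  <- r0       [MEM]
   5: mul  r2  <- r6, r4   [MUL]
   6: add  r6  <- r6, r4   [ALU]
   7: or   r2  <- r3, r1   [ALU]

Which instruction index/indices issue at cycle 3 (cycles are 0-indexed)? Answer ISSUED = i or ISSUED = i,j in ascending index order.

  cy0 -> i0 (ld.MEM) no-port MEM/BR
  cy1 -> i1,i2 (beq.BR;mulh.MUL) 2-wide
  cy2 -> i3 (ld.MEM) no-port MEM/MEM
  cy3 -> i4 (ld.MEM) WAW r2
  cy4 -> i5,i6 (mul.MUL;add.ALU) 2-wide
  cy5 -> i7 (or.ALU) tail

ISSUED = 4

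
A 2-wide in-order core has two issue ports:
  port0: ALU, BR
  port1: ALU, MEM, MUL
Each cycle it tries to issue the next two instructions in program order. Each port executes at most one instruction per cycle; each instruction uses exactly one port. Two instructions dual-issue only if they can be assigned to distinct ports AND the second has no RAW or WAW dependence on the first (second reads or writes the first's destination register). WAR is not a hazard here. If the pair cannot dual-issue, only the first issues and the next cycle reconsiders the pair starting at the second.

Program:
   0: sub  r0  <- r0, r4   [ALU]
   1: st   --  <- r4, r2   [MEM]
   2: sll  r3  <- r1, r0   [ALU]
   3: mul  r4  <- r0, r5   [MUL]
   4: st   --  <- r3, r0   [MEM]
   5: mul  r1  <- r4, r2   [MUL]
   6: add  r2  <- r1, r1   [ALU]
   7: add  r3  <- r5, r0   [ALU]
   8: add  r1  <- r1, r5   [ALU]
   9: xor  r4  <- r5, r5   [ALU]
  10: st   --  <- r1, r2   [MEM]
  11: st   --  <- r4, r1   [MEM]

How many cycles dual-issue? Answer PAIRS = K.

0. sub;st @i0&i1  | pair
1. sll;mul @i2&i3  | pair
2. st @i4  | no-port MEM/MUL
3. mul @i5  | RAW r1
4. add;add @i6&i7  | pair
5. add;xor @i8&i9  | pair
6. st @i10  | no-port MEM/MEM
7. st @i11  | tail

PAIRS = 4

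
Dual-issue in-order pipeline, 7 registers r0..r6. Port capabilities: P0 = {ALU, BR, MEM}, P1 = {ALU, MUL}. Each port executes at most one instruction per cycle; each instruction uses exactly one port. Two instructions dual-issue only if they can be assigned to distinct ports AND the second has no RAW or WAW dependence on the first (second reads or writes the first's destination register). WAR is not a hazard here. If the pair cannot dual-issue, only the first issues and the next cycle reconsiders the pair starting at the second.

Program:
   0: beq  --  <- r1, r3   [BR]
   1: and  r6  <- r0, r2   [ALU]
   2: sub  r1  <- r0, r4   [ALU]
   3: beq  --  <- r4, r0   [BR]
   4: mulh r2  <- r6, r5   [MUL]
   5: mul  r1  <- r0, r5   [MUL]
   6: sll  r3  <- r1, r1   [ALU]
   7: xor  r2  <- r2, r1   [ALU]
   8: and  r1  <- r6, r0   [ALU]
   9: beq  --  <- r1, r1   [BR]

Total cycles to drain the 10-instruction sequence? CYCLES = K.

CYCLES = 7

0. beq.BR+and.ALU @i0,i1  | dual
1. sub.ALU+beq.BR @i2,i3  | dual
2. mulh.MUL @i4  | no-port MUL/MUL
3. mul.MUL @i5  | RAW r1
4. sll.ALU+xor.ALU @i6,i7  | dual
5. and.ALU @i8  | RAW r1
6. beq.BR @i9  | tail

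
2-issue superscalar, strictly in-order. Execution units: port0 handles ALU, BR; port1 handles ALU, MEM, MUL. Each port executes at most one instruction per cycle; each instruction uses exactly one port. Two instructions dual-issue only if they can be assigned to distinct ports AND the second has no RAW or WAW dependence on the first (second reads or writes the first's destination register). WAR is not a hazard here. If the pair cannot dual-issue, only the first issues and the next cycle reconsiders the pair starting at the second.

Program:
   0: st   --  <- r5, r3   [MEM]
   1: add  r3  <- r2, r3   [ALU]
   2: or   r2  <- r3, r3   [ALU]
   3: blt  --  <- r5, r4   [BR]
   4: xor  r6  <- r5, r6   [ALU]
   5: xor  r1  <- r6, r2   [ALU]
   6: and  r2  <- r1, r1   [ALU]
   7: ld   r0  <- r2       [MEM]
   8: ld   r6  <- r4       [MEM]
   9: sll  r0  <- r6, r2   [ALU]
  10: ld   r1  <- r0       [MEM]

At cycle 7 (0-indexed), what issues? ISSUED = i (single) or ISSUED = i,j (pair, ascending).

t=0 i0&i1:st add ; dual
t=1 i2&i3:or blt ; dual
t=2 i4:xor ; RAW r6
t=3 i5:xor ; RAW r1
t=4 i6:and ; RAW r2
t=5 i7:ld ; no-port MEM/MEM
t=6 i8:ld ; RAW r6
t=7 i9:sll ; RAW r0
t=8 i10:ld ; tail

ISSUED = 9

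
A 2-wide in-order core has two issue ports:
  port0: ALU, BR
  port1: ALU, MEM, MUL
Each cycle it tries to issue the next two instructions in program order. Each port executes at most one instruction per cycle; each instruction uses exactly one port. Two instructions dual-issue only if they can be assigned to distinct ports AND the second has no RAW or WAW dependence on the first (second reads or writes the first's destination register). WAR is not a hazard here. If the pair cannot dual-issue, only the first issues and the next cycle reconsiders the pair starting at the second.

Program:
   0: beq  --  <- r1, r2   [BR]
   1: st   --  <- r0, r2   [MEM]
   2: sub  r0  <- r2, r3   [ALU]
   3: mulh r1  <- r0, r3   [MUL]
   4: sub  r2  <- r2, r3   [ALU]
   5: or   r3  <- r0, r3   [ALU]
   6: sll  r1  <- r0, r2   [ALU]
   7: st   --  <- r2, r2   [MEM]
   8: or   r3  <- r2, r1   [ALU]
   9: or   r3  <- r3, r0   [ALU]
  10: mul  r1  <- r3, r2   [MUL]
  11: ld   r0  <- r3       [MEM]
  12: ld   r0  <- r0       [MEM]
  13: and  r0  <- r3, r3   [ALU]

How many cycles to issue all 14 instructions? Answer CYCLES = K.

#0 head=0: beq+st i0&i1 2-wide
#1 head=2: sub i2 RAW r0
#2 head=3: mulh+sub i3&i4 2-wide
#3 head=5: or+sll i5&i6 2-wide
#4 head=7: st+or i7&i8 2-wide
#5 head=9: or i9 RAW r3
#6 head=10: mul i10 no-port MUL/MEM
#7 head=11: ld i11 no-port MEM/MEM
#8 head=12: ld i12 WAW r0
#9 head=13: and i13 tail

CYCLES = 10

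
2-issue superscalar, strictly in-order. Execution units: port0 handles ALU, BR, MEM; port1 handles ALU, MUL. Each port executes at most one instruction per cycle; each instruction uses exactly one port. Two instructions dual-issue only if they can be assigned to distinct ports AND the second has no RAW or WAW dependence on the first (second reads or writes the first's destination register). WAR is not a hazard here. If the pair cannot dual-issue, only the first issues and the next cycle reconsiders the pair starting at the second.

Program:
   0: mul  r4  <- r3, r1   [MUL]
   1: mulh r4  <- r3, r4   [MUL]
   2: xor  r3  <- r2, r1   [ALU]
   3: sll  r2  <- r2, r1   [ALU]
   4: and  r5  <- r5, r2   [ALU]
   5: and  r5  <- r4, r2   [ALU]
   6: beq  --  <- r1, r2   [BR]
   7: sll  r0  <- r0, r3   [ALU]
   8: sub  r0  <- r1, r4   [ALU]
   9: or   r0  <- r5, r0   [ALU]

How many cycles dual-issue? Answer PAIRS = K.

t=0 i0:mul ; no-port MUL/MUL
t=1 i1,i2:mulh/xor ; pair
t=2 i3:sll ; RAW r2
t=3 i4:and ; WAW r5
t=4 i5,i6:and/beq ; pair
t=5 i7:sll ; WAW r0
t=6 i8:sub ; RAW+WAW r0
t=7 i9:or ; tail

PAIRS = 2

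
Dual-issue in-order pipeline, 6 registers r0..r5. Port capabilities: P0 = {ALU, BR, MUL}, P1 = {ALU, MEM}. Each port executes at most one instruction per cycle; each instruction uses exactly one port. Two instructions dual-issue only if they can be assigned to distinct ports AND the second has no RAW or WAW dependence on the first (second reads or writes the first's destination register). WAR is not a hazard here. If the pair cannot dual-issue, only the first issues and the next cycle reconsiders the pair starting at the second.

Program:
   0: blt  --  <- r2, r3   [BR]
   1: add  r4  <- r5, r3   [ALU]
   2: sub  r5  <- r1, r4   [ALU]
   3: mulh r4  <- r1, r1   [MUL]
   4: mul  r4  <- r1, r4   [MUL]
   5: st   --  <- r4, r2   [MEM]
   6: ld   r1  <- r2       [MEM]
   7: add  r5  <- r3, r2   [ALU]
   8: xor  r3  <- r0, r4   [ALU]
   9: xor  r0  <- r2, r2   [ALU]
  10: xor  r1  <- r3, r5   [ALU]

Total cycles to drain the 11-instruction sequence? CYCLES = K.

CYCLES = 7

0. blt/add @i0+i1  | pair
1. sub/mulh @i2+i3  | pair
2. mul @i4  | RAW r4
3. st @i5  | no-port MEM/MEM
4. ld/add @i6+i7  | pair
5. xor/xor @i8+i9  | pair
6. xor @i10  | tail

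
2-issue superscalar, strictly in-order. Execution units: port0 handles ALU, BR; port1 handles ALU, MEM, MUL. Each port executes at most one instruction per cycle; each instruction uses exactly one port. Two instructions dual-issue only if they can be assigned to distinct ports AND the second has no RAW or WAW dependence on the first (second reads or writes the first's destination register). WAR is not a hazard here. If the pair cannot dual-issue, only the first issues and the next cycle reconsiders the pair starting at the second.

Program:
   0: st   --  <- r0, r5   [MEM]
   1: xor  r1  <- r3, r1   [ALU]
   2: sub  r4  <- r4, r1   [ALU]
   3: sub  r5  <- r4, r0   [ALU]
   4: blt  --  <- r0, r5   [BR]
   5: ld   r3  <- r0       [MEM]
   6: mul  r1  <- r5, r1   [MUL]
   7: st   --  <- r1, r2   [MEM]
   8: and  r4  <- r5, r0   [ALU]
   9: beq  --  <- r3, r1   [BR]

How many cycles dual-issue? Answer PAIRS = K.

PAIRS = 3

  cy0 -> i0/i1 (st/xor) dual
  cy1 -> i2 (sub) RAW r4
  cy2 -> i3 (sub) RAW r5
  cy3 -> i4/i5 (blt/ld) dual
  cy4 -> i6 (mul) no-port MUL/MEM
  cy5 -> i7/i8 (st/and) dual
  cy6 -> i9 (beq) tail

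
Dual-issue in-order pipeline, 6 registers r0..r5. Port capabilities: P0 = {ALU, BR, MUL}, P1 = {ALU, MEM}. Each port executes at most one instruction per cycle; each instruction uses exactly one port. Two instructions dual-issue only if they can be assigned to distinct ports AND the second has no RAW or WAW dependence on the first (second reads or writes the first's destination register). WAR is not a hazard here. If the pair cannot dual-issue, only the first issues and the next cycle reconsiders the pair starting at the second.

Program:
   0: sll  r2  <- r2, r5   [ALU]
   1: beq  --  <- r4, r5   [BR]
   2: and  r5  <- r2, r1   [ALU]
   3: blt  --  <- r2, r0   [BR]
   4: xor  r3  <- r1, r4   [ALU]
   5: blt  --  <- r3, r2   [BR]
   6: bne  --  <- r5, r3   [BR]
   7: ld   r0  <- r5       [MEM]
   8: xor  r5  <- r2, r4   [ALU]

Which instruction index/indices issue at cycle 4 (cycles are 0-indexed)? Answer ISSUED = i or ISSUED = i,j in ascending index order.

0. sll beq @i0+i1  | pair
1. and blt @i2+i3  | pair
2. xor @i4  | RAW r3
3. blt @i5  | no-port BR/BR
4. bne ld @i6+i7  | pair
5. xor @i8  | tail

ISSUED = 6,7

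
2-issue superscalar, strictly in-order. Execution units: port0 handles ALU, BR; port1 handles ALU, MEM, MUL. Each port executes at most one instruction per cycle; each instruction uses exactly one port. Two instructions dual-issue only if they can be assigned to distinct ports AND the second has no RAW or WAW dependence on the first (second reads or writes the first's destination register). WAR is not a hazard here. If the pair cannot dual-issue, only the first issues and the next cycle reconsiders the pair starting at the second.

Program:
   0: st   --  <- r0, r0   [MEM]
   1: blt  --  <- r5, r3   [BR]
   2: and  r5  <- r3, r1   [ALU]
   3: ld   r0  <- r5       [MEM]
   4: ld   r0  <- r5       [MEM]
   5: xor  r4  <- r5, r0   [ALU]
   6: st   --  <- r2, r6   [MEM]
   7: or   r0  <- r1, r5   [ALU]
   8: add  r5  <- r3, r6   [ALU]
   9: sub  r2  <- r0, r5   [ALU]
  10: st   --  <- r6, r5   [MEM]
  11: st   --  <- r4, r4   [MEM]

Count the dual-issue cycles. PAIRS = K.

PAIRS = 4

#0 head=0: st.MEM blt.BR i0&i1 pair
#1 head=2: and.ALU i2 RAW r5
#2 head=3: ld.MEM i3 no-port MEM/MEM
#3 head=4: ld.MEM i4 RAW r0
#4 head=5: xor.ALU st.MEM i5&i6 pair
#5 head=7: or.ALU add.ALU i7&i8 pair
#6 head=9: sub.ALU st.MEM i9&i10 pair
#7 head=11: st.MEM i11 tail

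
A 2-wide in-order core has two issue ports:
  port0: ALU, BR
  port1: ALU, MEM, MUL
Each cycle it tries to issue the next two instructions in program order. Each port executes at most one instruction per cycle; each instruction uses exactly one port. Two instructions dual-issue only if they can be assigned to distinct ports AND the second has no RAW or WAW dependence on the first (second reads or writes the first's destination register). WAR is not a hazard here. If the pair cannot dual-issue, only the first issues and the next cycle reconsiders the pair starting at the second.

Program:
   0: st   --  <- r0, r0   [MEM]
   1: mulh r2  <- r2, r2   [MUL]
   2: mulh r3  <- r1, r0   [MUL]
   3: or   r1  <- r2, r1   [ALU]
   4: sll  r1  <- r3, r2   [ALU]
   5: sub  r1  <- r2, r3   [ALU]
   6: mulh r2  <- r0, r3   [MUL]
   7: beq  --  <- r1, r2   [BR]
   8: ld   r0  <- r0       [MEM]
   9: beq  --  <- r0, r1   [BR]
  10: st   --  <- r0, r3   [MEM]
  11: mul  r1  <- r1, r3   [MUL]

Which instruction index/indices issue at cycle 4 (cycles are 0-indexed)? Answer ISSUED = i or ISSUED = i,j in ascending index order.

c0: i0 st  no-port MEM/MUL
c1: i1 mulh  no-port MUL/MUL
c2: i2/i3 mulh or  pair
c3: i4 sll  WAW r1
c4: i5/i6 sub mulh  pair
c5: i7/i8 beq ld  pair
c6: i9/i10 beq st  pair
c7: i11 mul  tail

ISSUED = 5,6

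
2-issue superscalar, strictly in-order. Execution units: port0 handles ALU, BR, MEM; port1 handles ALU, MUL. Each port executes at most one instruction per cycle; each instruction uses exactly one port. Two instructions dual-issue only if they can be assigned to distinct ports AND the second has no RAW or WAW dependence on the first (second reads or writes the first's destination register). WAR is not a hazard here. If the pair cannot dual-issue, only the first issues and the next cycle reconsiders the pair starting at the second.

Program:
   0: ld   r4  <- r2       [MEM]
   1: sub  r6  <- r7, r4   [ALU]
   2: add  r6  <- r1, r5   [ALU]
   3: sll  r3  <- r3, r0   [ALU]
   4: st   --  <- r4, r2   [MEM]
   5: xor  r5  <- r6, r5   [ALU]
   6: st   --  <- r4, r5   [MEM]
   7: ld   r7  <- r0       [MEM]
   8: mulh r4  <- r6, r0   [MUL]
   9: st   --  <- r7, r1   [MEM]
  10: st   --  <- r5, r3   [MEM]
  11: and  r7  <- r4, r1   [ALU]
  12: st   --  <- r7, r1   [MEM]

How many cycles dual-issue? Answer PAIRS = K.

PAIRS = 4

#0 head=0: ld.MEM i0 RAW r4
#1 head=1: sub.ALU i1 WAW r6
#2 head=2: add.ALU/sll.ALU i2&i3 2-wide
#3 head=4: st.MEM/xor.ALU i4&i5 2-wide
#4 head=6: st.MEM i6 no-port MEM/MEM
#5 head=7: ld.MEM/mulh.MUL i7&i8 2-wide
#6 head=9: st.MEM i9 no-port MEM/MEM
#7 head=10: st.MEM/and.ALU i10&i11 2-wide
#8 head=12: st.MEM i12 tail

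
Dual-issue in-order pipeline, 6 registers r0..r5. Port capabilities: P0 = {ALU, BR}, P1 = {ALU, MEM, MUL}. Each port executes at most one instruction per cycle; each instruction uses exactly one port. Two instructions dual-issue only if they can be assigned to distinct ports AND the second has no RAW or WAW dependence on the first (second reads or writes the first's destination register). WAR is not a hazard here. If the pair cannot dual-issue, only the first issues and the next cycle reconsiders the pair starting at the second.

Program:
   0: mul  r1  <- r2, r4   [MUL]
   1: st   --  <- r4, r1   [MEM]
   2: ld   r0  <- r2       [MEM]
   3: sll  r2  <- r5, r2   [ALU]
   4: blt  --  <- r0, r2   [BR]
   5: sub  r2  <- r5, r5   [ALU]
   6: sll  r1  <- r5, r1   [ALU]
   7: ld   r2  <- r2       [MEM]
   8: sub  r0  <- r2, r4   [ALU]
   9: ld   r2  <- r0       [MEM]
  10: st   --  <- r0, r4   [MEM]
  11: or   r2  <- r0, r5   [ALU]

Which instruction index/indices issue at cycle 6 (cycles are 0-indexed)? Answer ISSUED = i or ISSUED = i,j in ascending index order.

[0] i0  mul  -- no-port MUL/MEM
[1] i1  st  -- no-port MEM/MEM
[2] i2,i3  ld+sll  -- dual
[3] i4,i5  blt+sub  -- dual
[4] i6,i7  sll+ld  -- dual
[5] i8  sub  -- RAW r0
[6] i9  ld  -- no-port MEM/MEM
[7] i10,i11  st+or  -- dual

ISSUED = 9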